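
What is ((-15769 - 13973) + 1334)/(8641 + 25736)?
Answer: -28408/34377 ≈ -0.82637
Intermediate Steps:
((-15769 - 13973) + 1334)/(8641 + 25736) = (-29742 + 1334)/34377 = -28408*1/34377 = -28408/34377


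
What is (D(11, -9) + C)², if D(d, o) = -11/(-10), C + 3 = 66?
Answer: 410881/100 ≈ 4108.8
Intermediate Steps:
C = 63 (C = -3 + 66 = 63)
D(d, o) = 11/10 (D(d, o) = -11*(-⅒) = 11/10)
(D(11, -9) + C)² = (11/10 + 63)² = (641/10)² = 410881/100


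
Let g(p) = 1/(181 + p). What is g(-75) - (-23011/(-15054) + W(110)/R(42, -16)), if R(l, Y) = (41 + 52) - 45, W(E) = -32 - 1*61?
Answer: 2670413/6382896 ≈ 0.41837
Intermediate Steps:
W(E) = -93 (W(E) = -32 - 61 = -93)
R(l, Y) = 48 (R(l, Y) = 93 - 45 = 48)
g(-75) - (-23011/(-15054) + W(110)/R(42, -16)) = 1/(181 - 75) - (-23011/(-15054) - 93/48) = 1/106 - (-23011*(-1/15054) - 93*1/48) = 1/106 - (23011/15054 - 31/16) = 1/106 - 1*(-49249/120432) = 1/106 + 49249/120432 = 2670413/6382896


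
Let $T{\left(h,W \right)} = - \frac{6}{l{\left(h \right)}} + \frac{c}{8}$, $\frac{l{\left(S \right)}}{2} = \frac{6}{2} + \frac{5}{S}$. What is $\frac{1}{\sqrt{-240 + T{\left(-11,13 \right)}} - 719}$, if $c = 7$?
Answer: $- \frac{40264}{28963273} - \frac{2 i \sqrt{188398}}{28963273} \approx -0.0013902 - 2.9972 \cdot 10^{-5} i$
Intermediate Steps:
$l{\left(S \right)} = 6 + \frac{10}{S}$ ($l{\left(S \right)} = 2 \left(\frac{6}{2} + \frac{5}{S}\right) = 2 \left(6 \cdot \frac{1}{2} + \frac{5}{S}\right) = 2 \left(3 + \frac{5}{S}\right) = 6 + \frac{10}{S}$)
$T{\left(h,W \right)} = \frac{7}{8} - \frac{6}{6 + \frac{10}{h}}$ ($T{\left(h,W \right)} = - \frac{6}{6 + \frac{10}{h}} + \frac{7}{8} = \frac{7}{8} - \frac{6}{6 + \frac{10}{h}}$)
$\frac{1}{\sqrt{-240 + T{\left(-11,13 \right)}} - 719} = \frac{1}{\sqrt{-240 + \frac{35 - -33}{8 \left(5 + 3 \left(-11\right)\right)}} - 719} = \frac{1}{\sqrt{-240 + \frac{35 + 33}{8 \left(5 - 33\right)}} - 719} = \frac{1}{\sqrt{-240 + \frac{1}{8} \frac{1}{-28} \cdot 68} - 719} = \frac{1}{\sqrt{-240 + \frac{1}{8} \left(- \frac{1}{28}\right) 68} - 719} = \frac{1}{\sqrt{-240 - \frac{17}{56}} - 719} = \frac{1}{\sqrt{- \frac{13457}{56}} - 719} = \frac{1}{\frac{i \sqrt{188398}}{28} - 719} = \frac{1}{-719 + \frac{i \sqrt{188398}}{28}}$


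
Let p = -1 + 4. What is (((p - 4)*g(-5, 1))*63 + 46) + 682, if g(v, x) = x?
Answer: 665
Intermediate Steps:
p = 3
(((p - 4)*g(-5, 1))*63 + 46) + 682 = (((3 - 4)*1)*63 + 46) + 682 = (-1*1*63 + 46) + 682 = (-1*63 + 46) + 682 = (-63 + 46) + 682 = -17 + 682 = 665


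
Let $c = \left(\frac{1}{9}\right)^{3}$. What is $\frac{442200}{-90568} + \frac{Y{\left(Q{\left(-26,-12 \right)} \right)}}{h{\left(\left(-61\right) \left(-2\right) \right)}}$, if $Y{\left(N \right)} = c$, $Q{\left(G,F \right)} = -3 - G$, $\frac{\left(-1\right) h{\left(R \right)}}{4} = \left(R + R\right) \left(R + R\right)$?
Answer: $- \frac{9596125609721}{1965404575296} \approx -4.8825$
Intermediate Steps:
$h{\left(R \right)} = - 16 R^{2}$ ($h{\left(R \right)} = - 4 \left(R + R\right) \left(R + R\right) = - 4 \cdot 2 R 2 R = - 4 \cdot 4 R^{2} = - 16 R^{2}$)
$c = \frac{1}{729}$ ($c = \left(\frac{1}{9}\right)^{3} = \frac{1}{729} \approx 0.0013717$)
$Y{\left(N \right)} = \frac{1}{729}$
$\frac{442200}{-90568} + \frac{Y{\left(Q{\left(-26,-12 \right)} \right)}}{h{\left(\left(-61\right) \left(-2\right) \right)}} = \frac{442200}{-90568} + \frac{1}{729 \left(- 16 \left(\left(-61\right) \left(-2\right)\right)^{2}\right)} = 442200 \left(- \frac{1}{90568}\right) + \frac{1}{729 \left(- 16 \cdot 122^{2}\right)} = - \frac{55275}{11321} + \frac{1}{729 \left(\left(-16\right) 14884\right)} = - \frac{55275}{11321} + \frac{1}{729 \left(-238144\right)} = - \frac{55275}{11321} + \frac{1}{729} \left(- \frac{1}{238144}\right) = - \frac{55275}{11321} - \frac{1}{173606976} = - \frac{9596125609721}{1965404575296}$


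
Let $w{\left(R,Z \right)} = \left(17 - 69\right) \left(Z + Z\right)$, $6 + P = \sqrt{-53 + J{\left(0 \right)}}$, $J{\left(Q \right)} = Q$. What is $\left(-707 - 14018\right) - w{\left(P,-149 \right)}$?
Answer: $-30221$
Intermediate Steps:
$P = -6 + i \sqrt{53}$ ($P = -6 + \sqrt{-53 + 0} = -6 + \sqrt{-53} = -6 + i \sqrt{53} \approx -6.0 + 7.2801 i$)
$w{\left(R,Z \right)} = - 104 Z$ ($w{\left(R,Z \right)} = - 52 \cdot 2 Z = - 104 Z$)
$\left(-707 - 14018\right) - w{\left(P,-149 \right)} = \left(-707 - 14018\right) - \left(-104\right) \left(-149\right) = \left(-707 - 14018\right) - 15496 = -14725 - 15496 = -30221$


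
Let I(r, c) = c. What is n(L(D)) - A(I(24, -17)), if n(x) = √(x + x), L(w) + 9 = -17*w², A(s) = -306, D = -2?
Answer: 306 + I*√154 ≈ 306.0 + 12.41*I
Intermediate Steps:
L(w) = -9 - 17*w²
n(x) = √2*√x (n(x) = √(2*x) = √2*√x)
n(L(D)) - A(I(24, -17)) = √2*√(-9 - 17*(-2)²) - 1*(-306) = √2*√(-9 - 17*4) + 306 = √2*√(-9 - 68) + 306 = √2*√(-77) + 306 = √2*(I*√77) + 306 = I*√154 + 306 = 306 + I*√154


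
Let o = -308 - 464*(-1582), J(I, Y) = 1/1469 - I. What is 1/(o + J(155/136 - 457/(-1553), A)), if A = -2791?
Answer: 310264552/227653067684065 ≈ 1.3629e-6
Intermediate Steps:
J(I, Y) = 1/1469 - I
o = 733740 (o = -308 + 734048 = 733740)
1/(o + J(155/136 - 457/(-1553), A)) = 1/(733740 + (1/1469 - (155/136 - 457/(-1553)))) = 1/(733740 + (1/1469 - (155*(1/136) - 457*(-1/1553)))) = 1/(733740 + (1/1469 - (155/136 + 457/1553))) = 1/(733740 + (1/1469 - 1*302867/211208)) = 1/(733740 + (1/1469 - 302867/211208)) = 1/(733740 - 444700415/310264552) = 1/(227653067684065/310264552) = 310264552/227653067684065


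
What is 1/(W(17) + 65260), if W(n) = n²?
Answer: 1/65549 ≈ 1.5256e-5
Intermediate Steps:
1/(W(17) + 65260) = 1/(17² + 65260) = 1/(289 + 65260) = 1/65549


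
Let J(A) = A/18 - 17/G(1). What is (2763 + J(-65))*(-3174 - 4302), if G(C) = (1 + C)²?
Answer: -61792255/3 ≈ -2.0597e+7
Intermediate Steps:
J(A) = -17/4 + A/18 (J(A) = A/18 - 17/(1 + 1)² = A*(1/18) - 17/(2²) = A/18 - 17/4 = -17/4 + A/18)
(2763 + J(-65))*(-3174 - 4302) = (2763 + (-17/4 + (1/18)*(-65)))*(-3174 - 4302) = (2763 + (-17/4 - 65/18))*(-7476) = (2763 - 283/36)*(-7476) = (99185/36)*(-7476) = -61792255/3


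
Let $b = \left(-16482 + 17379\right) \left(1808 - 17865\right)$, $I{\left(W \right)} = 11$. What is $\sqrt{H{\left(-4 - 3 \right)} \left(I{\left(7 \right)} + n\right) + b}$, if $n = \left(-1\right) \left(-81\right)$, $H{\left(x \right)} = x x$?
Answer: $i \sqrt{14398621} \approx 3794.6 i$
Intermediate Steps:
$H{\left(x \right)} = x^{2}$
$b = -14403129$ ($b = 897 \left(-16057\right) = -14403129$)
$n = 81$
$\sqrt{H{\left(-4 - 3 \right)} \left(I{\left(7 \right)} + n\right) + b} = \sqrt{\left(-4 - 3\right)^{2} \left(11 + 81\right) - 14403129} = \sqrt{\left(-7\right)^{2} \cdot 92 - 14403129} = \sqrt{49 \cdot 92 - 14403129} = \sqrt{4508 - 14403129} = \sqrt{-14398621} = i \sqrt{14398621}$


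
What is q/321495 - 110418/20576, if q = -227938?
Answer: -20094443599/3307540560 ≈ -6.0753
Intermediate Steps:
q/321495 - 110418/20576 = -227938/321495 - 110418/20576 = -227938*1/321495 - 110418*1/20576 = -227938/321495 - 55209/10288 = -20094443599/3307540560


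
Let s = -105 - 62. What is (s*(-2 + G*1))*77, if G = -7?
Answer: 115731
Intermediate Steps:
s = -167
(s*(-2 + G*1))*77 = -167*(-2 - 7*1)*77 = -167*(-2 - 7)*77 = -167*(-9)*77 = 1503*77 = 115731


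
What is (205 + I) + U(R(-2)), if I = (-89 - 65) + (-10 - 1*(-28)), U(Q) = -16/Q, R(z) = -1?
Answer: 85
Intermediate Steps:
I = -136 (I = -154 + (-10 + 28) = -154 + 18 = -136)
(205 + I) + U(R(-2)) = (205 - 136) - 16/(-1) = 69 - 16*(-1) = 69 + 16 = 85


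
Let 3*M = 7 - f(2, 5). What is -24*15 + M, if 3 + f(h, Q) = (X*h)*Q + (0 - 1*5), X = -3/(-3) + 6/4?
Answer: -1090/3 ≈ -363.33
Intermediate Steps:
X = 5/2 (X = -3*(-⅓) + 6*(¼) = 1 + 3/2 = 5/2 ≈ 2.5000)
f(h, Q) = -8 + 5*Q*h/2 (f(h, Q) = -3 + ((5*h/2)*Q + (0 - 1*5)) = -3 + (5*Q*h/2 + (0 - 5)) = -3 + (5*Q*h/2 - 5) = -3 + (-5 + 5*Q*h/2) = -8 + 5*Q*h/2)
M = -10/3 (M = (7 - (-8 + (5/2)*5*2))/3 = (7 - (-8 + 25))/3 = (7 - 1*17)/3 = (7 - 17)/3 = (⅓)*(-10) = -10/3 ≈ -3.3333)
-24*15 + M = -24*15 - 10/3 = -360 - 10/3 = -1090/3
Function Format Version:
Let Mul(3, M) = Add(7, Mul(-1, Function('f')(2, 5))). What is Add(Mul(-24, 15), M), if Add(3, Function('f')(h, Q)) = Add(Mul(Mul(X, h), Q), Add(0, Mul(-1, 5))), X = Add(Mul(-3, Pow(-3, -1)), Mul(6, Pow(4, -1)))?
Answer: Rational(-1090, 3) ≈ -363.33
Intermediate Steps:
X = Rational(5, 2) (X = Add(Mul(-3, Rational(-1, 3)), Mul(6, Rational(1, 4))) = Add(1, Rational(3, 2)) = Rational(5, 2) ≈ 2.5000)
Function('f')(h, Q) = Add(-8, Mul(Rational(5, 2), Q, h)) (Function('f')(h, Q) = Add(-3, Add(Mul(Mul(Rational(5, 2), h), Q), Add(0, Mul(-1, 5)))) = Add(-3, Add(Mul(Rational(5, 2), Q, h), Add(0, -5))) = Add(-3, Add(Mul(Rational(5, 2), Q, h), -5)) = Add(-3, Add(-5, Mul(Rational(5, 2), Q, h))) = Add(-8, Mul(Rational(5, 2), Q, h)))
M = Rational(-10, 3) (M = Mul(Rational(1, 3), Add(7, Mul(-1, Add(-8, Mul(Rational(5, 2), 5, 2))))) = Mul(Rational(1, 3), Add(7, Mul(-1, Add(-8, 25)))) = Mul(Rational(1, 3), Add(7, Mul(-1, 17))) = Mul(Rational(1, 3), Add(7, -17)) = Mul(Rational(1, 3), -10) = Rational(-10, 3) ≈ -3.3333)
Add(Mul(-24, 15), M) = Add(Mul(-24, 15), Rational(-10, 3)) = Add(-360, Rational(-10, 3)) = Rational(-1090, 3)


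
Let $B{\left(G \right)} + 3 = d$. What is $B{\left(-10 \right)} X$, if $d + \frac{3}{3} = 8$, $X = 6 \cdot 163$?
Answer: $3912$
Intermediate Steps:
$X = 978$
$d = 7$ ($d = -1 + 8 = 7$)
$B{\left(G \right)} = 4$ ($B{\left(G \right)} = -3 + 7 = 4$)
$B{\left(-10 \right)} X = 4 \cdot 978 = 3912$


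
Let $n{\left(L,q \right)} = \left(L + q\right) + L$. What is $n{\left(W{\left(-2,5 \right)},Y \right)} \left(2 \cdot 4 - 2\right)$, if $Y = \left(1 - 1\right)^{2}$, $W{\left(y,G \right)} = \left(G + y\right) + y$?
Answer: $12$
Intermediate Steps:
$W{\left(y,G \right)} = G + 2 y$
$Y = 0$ ($Y = 0^{2} = 0$)
$n{\left(L,q \right)} = q + 2 L$
$n{\left(W{\left(-2,5 \right)},Y \right)} \left(2 \cdot 4 - 2\right) = \left(0 + 2 \left(5 + 2 \left(-2\right)\right)\right) \left(2 \cdot 4 - 2\right) = \left(0 + 2 \left(5 - 4\right)\right) \left(8 - 2\right) = \left(0 + 2 \cdot 1\right) 6 = \left(0 + 2\right) 6 = 2 \cdot 6 = 12$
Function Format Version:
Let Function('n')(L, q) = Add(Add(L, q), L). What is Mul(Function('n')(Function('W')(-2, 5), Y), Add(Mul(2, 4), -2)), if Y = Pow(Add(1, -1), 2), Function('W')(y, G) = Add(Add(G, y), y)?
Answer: 12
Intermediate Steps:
Function('W')(y, G) = Add(G, Mul(2, y))
Y = 0 (Y = Pow(0, 2) = 0)
Function('n')(L, q) = Add(q, Mul(2, L))
Mul(Function('n')(Function('W')(-2, 5), Y), Add(Mul(2, 4), -2)) = Mul(Add(0, Mul(2, Add(5, Mul(2, -2)))), Add(Mul(2, 4), -2)) = Mul(Add(0, Mul(2, Add(5, -4))), Add(8, -2)) = Mul(Add(0, Mul(2, 1)), 6) = Mul(Add(0, 2), 6) = Mul(2, 6) = 12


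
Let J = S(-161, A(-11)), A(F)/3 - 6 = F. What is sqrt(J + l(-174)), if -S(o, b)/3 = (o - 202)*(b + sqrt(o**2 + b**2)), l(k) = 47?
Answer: sqrt(-16288 + 1089*sqrt(26146)) ≈ 399.75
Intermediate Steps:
A(F) = 18 + 3*F
S(o, b) = -3*(-202 + o)*(b + sqrt(b**2 + o**2)) (S(o, b) = -3*(o - 202)*(b + sqrt(o**2 + b**2)) = -3*(-202 + o)*(b + sqrt(b**2 + o**2)))
J = -16335 + 1089*sqrt(26146) (J = 606*(18 + 3*(-11)) + 606*sqrt((18 + 3*(-11))**2 + (-161)**2) - 3*(18 + 3*(-11))*(-161) - 3*(-161)*sqrt((18 + 3*(-11))**2 + (-161)**2) = 606*(18 - 33) + 606*sqrt((18 - 33)**2 + 25921) - 3*(18 - 33)*(-161) - 3*(-161)*sqrt((18 - 33)**2 + 25921) = 606*(-15) + 606*sqrt((-15)**2 + 25921) - 3*(-15)*(-161) - 3*(-161)*sqrt((-15)**2 + 25921) = -9090 + 606*sqrt(225 + 25921) - 7245 - 3*(-161)*sqrt(225 + 25921) = -9090 + 606*sqrt(26146) - 7245 - 3*(-161)*sqrt(26146) = -9090 + 606*sqrt(26146) - 7245 + 483*sqrt(26146) = -16335 + 1089*sqrt(26146) ≈ 1.5975e+5)
sqrt(J + l(-174)) = sqrt((-16335 + 1089*sqrt(26146)) + 47) = sqrt(-16288 + 1089*sqrt(26146))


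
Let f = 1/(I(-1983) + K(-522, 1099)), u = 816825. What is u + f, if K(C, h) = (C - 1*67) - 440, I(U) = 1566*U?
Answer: 2537390897774/3106407 ≈ 8.1683e+5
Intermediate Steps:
K(C, h) = -507 + C (K(C, h) = (C - 67) - 440 = (-67 + C) - 440 = -507 + C)
f = -1/3106407 (f = 1/(1566*(-1983) + (-507 - 522)) = 1/(-3105378 - 1029) = 1/(-3106407) = -1/3106407 ≈ -3.2192e-7)
u + f = 816825 - 1/3106407 = 2537390897774/3106407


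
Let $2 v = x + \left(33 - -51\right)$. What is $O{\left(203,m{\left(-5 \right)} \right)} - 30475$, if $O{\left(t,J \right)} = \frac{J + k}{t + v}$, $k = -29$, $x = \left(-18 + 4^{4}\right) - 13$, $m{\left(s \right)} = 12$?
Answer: $- \frac{21789659}{715} \approx -30475.0$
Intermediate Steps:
$x = 225$ ($x = \left(-18 + 256\right) - 13 = 238 - 13 = 225$)
$v = \frac{309}{2}$ ($v = \frac{225 + \left(33 - -51\right)}{2} = \frac{225 + \left(33 + 51\right)}{2} = \frac{225 + 84}{2} = \frac{1}{2} \cdot 309 = \frac{309}{2} \approx 154.5$)
$O{\left(t,J \right)} = \frac{-29 + J}{\frac{309}{2} + t}$ ($O{\left(t,J \right)} = \frac{J - 29}{t + \frac{309}{2}} = \frac{-29 + J}{\frac{309}{2} + t}$)
$O{\left(203,m{\left(-5 \right)} \right)} - 30475 = \frac{2 \left(-29 + 12\right)}{309 + 2 \cdot 203} - 30475 = 2 \frac{1}{309 + 406} \left(-17\right) - 30475 = 2 \cdot \frac{1}{715} \left(-17\right) - 30475 = - \frac{34}{715} - 30475 = - \frac{21789659}{715}$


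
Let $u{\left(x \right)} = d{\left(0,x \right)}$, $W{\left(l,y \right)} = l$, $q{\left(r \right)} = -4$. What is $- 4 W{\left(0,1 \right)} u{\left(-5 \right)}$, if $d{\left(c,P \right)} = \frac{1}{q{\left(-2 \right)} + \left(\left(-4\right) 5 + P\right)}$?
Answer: $0$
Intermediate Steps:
$d{\left(c,P \right)} = \frac{1}{-24 + P}$ ($d{\left(c,P \right)} = \frac{1}{-4 + \left(\left(-4\right) 5 + P\right)} = \frac{1}{-4 + \left(-20 + P\right)} = \frac{1}{-24 + P}$)
$u{\left(x \right)} = \frac{1}{-24 + x}$
$- 4 W{\left(0,1 \right)} u{\left(-5 \right)} = \frac{\left(-4\right) 0}{-24 - 5} = \frac{0}{-29} = 0 \left(- \frac{1}{29}\right) = 0$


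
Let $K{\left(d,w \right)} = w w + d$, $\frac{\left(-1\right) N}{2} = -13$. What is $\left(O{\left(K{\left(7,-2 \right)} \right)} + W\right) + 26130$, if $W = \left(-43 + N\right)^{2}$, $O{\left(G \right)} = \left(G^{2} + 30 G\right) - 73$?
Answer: $26797$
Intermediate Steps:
$N = 26$ ($N = \left(-2\right) \left(-13\right) = 26$)
$K{\left(d,w \right)} = d + w^{2}$ ($K{\left(d,w \right)} = w^{2} + d = d + w^{2}$)
$O{\left(G \right)} = -73 + G^{2} + 30 G$
$W = 289$ ($W = \left(-43 + 26\right)^{2} = \left(-17\right)^{2} = 289$)
$\left(O{\left(K{\left(7,-2 \right)} \right)} + W\right) + 26130 = \left(\left(-73 + \left(7 + \left(-2\right)^{2}\right)^{2} + 30 \left(7 + \left(-2\right)^{2}\right)\right) + 289\right) + 26130 = \left(\left(-73 + \left(7 + 4\right)^{2} + 30 \left(7 + 4\right)\right) + 289\right) + 26130 = \left(\left(-73 + 11^{2} + 30 \cdot 11\right) + 289\right) + 26130 = \left(\left(-73 + 121 + 330\right) + 289\right) + 26130 = \left(378 + 289\right) + 26130 = 667 + 26130 = 26797$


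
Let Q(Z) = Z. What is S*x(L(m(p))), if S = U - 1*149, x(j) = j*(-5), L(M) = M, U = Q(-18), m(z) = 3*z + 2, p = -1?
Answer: -835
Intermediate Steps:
m(z) = 2 + 3*z
U = -18
x(j) = -5*j
S = -167 (S = -18 - 1*149 = -18 - 149 = -167)
S*x(L(m(p))) = -(-835)*(2 + 3*(-1)) = -(-835)*(2 - 3) = -(-835)*(-1) = -167*5 = -835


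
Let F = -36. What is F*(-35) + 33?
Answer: 1293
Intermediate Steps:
F*(-35) + 33 = -36*(-35) + 33 = 1260 + 33 = 1293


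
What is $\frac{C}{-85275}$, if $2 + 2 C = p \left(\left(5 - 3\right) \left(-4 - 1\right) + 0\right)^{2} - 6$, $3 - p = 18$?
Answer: $\frac{754}{85275} \approx 0.008842$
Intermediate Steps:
$p = -15$ ($p = 3 - 18 = -15$)
$C = -754$ ($C = -1 + \frac{- 15 \left(\left(5 - 3\right) \left(-4 - 1\right) + 0\right)^{2} - 6}{2} = -1 + \frac{- 15 \left(2 \left(-5\right) + 0\right)^{2} - 6}{2} = -1 + \frac{- 15 \left(-10 + 0\right)^{2} - 6}{2} = -1 + \frac{- 15 \left(-10\right)^{2} - 6}{2} = -1 + \frac{\left(-15\right) 100 - 6}{2} = -1 + \frac{-1500 - 6}{2} = -1 + \frac{1}{2} \left(-1506\right) = -1 - 753 = -754$)
$\frac{C}{-85275} = - \frac{754}{-85275} = \left(-754\right) \left(- \frac{1}{85275}\right) = \frac{754}{85275}$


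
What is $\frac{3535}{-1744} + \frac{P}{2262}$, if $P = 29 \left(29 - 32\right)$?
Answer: $- \frac{46827}{22672} \approx -2.0654$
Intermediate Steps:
$P = -87$ ($P = 29 \left(-3\right) = -87$)
$\frac{3535}{-1744} + \frac{P}{2262} = \frac{3535}{-1744} - \frac{87}{2262} = 3535 \left(- \frac{1}{1744}\right) - \frac{1}{26} = - \frac{3535}{1744} - \frac{1}{26} = - \frac{46827}{22672}$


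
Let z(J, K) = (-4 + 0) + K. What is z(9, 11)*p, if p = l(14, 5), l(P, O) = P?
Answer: 98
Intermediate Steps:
z(J, K) = -4 + K
p = 14
z(9, 11)*p = (-4 + 11)*14 = 7*14 = 98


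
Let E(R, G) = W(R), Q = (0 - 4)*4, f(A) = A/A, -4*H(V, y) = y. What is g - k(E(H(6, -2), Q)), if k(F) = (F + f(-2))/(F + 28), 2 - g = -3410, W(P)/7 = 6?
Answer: 238797/70 ≈ 3411.4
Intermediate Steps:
H(V, y) = -y/4
f(A) = 1
W(P) = 42 (W(P) = 7*6 = 42)
g = 3412 (g = 2 - 1*(-3410) = 2 + 3410 = 3412)
Q = -16 (Q = -4*4 = -16)
E(R, G) = 42
k(F) = (1 + F)/(28 + F) (k(F) = (F + 1)/(F + 28) = (1 + F)/(28 + F))
g - k(E(H(6, -2), Q)) = 3412 - (1 + 42)/(28 + 42) = 3412 - 43/70 = 238797/70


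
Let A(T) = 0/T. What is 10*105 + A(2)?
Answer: 1050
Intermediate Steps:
A(T) = 0
10*105 + A(2) = 10*105 + 0 = 1050 + 0 = 1050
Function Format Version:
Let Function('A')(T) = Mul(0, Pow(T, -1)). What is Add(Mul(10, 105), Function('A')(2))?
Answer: 1050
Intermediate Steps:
Function('A')(T) = 0
Add(Mul(10, 105), Function('A')(2)) = Add(Mul(10, 105), 0) = Add(1050, 0) = 1050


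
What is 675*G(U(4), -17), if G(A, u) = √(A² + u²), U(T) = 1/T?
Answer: 3375*√185/4 ≈ 11476.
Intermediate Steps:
U(T) = 1/T
675*G(U(4), -17) = 675*√((1/4)² + (-17)²) = 675*√((¼)² + 289) = 675*√(1/16 + 289) = 675*√(4625/16) = 675*(5*√185/4) = 3375*√185/4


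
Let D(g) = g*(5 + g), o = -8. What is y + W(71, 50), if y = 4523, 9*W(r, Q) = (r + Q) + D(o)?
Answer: 40852/9 ≈ 4539.1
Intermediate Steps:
W(r, Q) = 8/3 + Q/9 + r/9 (W(r, Q) = ((r + Q) - 8*(5 - 8))/9 = ((Q + r) - 8*(-3))/9 = ((Q + r) + 24)/9 = (24 + Q + r)/9 = 8/3 + Q/9 + r/9)
y + W(71, 50) = 4523 + (8/3 + (1/9)*50 + (1/9)*71) = 4523 + (8/3 + 50/9 + 71/9) = 4523 + 145/9 = 40852/9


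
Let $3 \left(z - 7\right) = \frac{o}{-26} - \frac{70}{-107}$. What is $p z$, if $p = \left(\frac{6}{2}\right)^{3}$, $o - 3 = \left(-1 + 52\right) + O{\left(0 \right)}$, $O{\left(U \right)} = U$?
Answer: $\frac{245088}{1391} \approx 176.2$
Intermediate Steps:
$o = 54$ ($o = 3 + \left(\left(-1 + 52\right) + 0\right) = 3 + \left(51 + 0\right) = 3 + 51 = 54$)
$z = \frac{27232}{4173}$ ($z = 7 + \frac{\frac{54}{-26} - \frac{70}{-107}}{3} = 7 + \frac{54 \left(- \frac{1}{26}\right) - - \frac{70}{107}}{3} = 7 + \frac{- \frac{27}{13} + \frac{70}{107}}{3} = 7 + \frac{1}{3} \left(- \frac{1979}{1391}\right) = 7 - \frac{1979}{4173} = \frac{27232}{4173} \approx 6.5258$)
$p = 27$ ($p = \left(6 \cdot \frac{1}{2}\right)^{3} = 3^{3} = 27$)
$p z = 27 \cdot \frac{27232}{4173} = \frac{245088}{1391}$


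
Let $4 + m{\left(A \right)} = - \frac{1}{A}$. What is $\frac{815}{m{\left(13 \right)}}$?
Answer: $- \frac{10595}{53} \approx -199.91$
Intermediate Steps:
$m{\left(A \right)} = -4 - \frac{1}{A}$
$\frac{815}{m{\left(13 \right)}} = \frac{815}{-4 - \frac{1}{13}} = \frac{815}{- \frac{53}{13}} = 815 \left(- \frac{13}{53}\right) = - \frac{10595}{53}$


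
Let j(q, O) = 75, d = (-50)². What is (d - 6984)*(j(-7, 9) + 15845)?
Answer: -71385280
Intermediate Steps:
d = 2500
(d - 6984)*(j(-7, 9) + 15845) = (2500 - 6984)*(75 + 15845) = -4484*15920 = -71385280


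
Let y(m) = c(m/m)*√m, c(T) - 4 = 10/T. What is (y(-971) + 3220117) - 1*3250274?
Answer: -30157 + 14*I*√971 ≈ -30157.0 + 436.25*I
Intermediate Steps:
c(T) = 4 + 10/T
y(m) = 14*√m (y(m) = (4 + 10/((m/m)))*√m = (4 + 10/1)*√m = (4 + 10*1)*√m = (4 + 10)*√m = 14*√m)
(y(-971) + 3220117) - 1*3250274 = (14*√(-971) + 3220117) - 1*3250274 = (14*(I*√971) + 3220117) - 3250274 = (14*I*√971 + 3220117) - 3250274 = (3220117 + 14*I*√971) - 3250274 = -30157 + 14*I*√971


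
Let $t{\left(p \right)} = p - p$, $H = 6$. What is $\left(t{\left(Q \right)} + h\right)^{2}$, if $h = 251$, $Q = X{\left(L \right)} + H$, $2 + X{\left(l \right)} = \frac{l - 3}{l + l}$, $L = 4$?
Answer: $63001$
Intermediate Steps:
$X{\left(l \right)} = -2 + \frac{-3 + l}{2 l}$ ($X{\left(l \right)} = -2 + \frac{l - 3}{l + l} = -2 + \frac{-3 + l}{2 l}$)
$Q = \frac{33}{8}$ ($Q = \frac{3 \left(-1 - 4\right)}{2 \cdot 4} + 6 = \frac{3}{2} \cdot \frac{1}{4} \left(-1 - 4\right) + 6 = \frac{3}{2} \cdot \frac{1}{4} \left(-5\right) + 6 = - \frac{15}{8} + 6 = \frac{33}{8} \approx 4.125$)
$t{\left(p \right)} = 0$
$\left(t{\left(Q \right)} + h\right)^{2} = \left(0 + 251\right)^{2} = 251^{2} = 63001$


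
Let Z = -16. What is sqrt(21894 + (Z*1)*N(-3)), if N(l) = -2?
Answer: sqrt(21926) ≈ 148.07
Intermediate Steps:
sqrt(21894 + (Z*1)*N(-3)) = sqrt(21894 - 16*1*(-2)) = sqrt(21894 - 16*(-2)) = sqrt(21894 + 32) = sqrt(21926)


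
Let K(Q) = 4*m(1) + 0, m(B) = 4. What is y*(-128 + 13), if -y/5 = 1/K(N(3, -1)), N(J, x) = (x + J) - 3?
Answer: 575/16 ≈ 35.938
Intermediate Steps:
N(J, x) = -3 + J + x (N(J, x) = (J + x) - 3 = -3 + J + x)
K(Q) = 16 (K(Q) = 4*4 + 0 = 16 + 0 = 16)
y = -5/16 ≈ -0.31250
y*(-128 + 13) = -5*(-128 + 13)/16 = -5/16*(-115) = 575/16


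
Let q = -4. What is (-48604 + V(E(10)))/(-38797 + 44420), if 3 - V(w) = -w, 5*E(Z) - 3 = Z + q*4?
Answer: -243008/28115 ≈ -8.6434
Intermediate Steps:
E(Z) = -13/5 + Z/5 (E(Z) = ⅗ + (Z - 4*4)/5 = ⅗ + (Z - 16)/5 = ⅗ + (-16 + Z)/5 = ⅗ + (-16/5 + Z/5) = -13/5 + Z/5)
V(w) = 3 + w (V(w) = 3 - (-1)*w = 3 + w)
(-48604 + V(E(10)))/(-38797 + 44420) = (-48604 + (3 + (-13/5 + (⅕)*10)))/(-38797 + 44420) = (-48604 + (3 + (-13/5 + 2)))/5623 = (-48604 + (3 - ⅗))*(1/5623) = (-48604 + 12/5)*(1/5623) = -243008/5*1/5623 = -243008/28115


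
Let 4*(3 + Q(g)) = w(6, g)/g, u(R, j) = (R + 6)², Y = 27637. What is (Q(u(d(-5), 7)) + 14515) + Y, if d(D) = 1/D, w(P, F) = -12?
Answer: 35447234/841 ≈ 42149.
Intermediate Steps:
u(R, j) = (6 + R)²
Q(g) = -3 - 3/g (Q(g) = -3 + (-12/g)/4 = -3 - 3/g)
(Q(u(d(-5), 7)) + 14515) + Y = ((-3 - 3/(6 + 1/(-5))²) + 14515) + 27637 = ((-3 - 3/(6 - ⅕)²) + 14515) + 27637 = ((-3 - 3/((29/5)²)) + 14515) + 27637 = ((-3 - 3/841/25) + 14515) + 27637 = ((-3 - 3*25/841) + 14515) + 27637 = ((-3 - 75/841) + 14515) + 27637 = (-2598/841 + 14515) + 27637 = 12204517/841 + 27637 = 35447234/841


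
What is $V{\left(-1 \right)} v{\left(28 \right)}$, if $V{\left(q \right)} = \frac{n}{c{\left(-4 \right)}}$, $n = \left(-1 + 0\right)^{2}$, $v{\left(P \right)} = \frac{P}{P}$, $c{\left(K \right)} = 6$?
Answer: $\frac{1}{6} \approx 0.16667$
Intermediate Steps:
$v{\left(P \right)} = 1$
$n = 1$ ($n = \left(-1\right)^{2} = 1$)
$V{\left(q \right)} = \frac{1}{6}$ ($V{\left(q \right)} = 1 \cdot \frac{1}{6} = \frac{1}{6}$)
$V{\left(-1 \right)} v{\left(28 \right)} = \frac{1}{6} \cdot 1 = \frac{1}{6}$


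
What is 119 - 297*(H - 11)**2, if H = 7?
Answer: -4633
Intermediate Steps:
119 - 297*(H - 11)**2 = 119 - 297*(7 - 11)**2 = 119 - 297*(-4)**2 = 119 - 297*16 = 119 - 4752 = -4633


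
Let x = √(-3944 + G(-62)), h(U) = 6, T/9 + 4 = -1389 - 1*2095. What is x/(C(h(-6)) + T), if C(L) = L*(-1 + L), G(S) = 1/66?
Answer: -I*√17179998/2069892 ≈ -0.0020025*I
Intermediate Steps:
T = -31392 (T = -36 + 9*(-1389 - 1*2095) = -36 + 9*(-1389 - 2095) = -36 + 9*(-3484) = -36 - 31356 = -31392)
G(S) = 1/66
x = I*√17179998/66 (x = √(-3944 + 1/66) = √(-260303/66) = I*√17179998/66 ≈ 62.801*I)
x/(C(h(-6)) + T) = (I*√17179998/66)/(6*(-1 + 6) - 31392) = (I*√17179998/66)/(6*5 - 31392) = (I*√17179998/66)/(30 - 31392) = (I*√17179998/66)/(-31362) = (I*√17179998/66)*(-1/31362) = -I*√17179998/2069892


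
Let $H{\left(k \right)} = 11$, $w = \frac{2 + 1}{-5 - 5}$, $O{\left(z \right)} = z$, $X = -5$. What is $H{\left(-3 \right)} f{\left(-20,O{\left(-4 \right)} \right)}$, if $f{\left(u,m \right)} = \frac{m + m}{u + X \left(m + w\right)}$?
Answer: $- \frac{176}{3} \approx -58.667$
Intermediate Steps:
$w = - \frac{3}{10}$ ($w = \frac{3}{-10} = 3 \left(- \frac{1}{10}\right) = - \frac{3}{10} \approx -0.3$)
$f{\left(u,m \right)} = \frac{2 m}{\frac{3}{2} + u - 5 m}$ ($f{\left(u,m \right)} = \frac{m + m}{u - 5 \left(m - \frac{3}{10}\right)} = \frac{2 m}{u - 5 \left(- \frac{3}{10} + m\right)} = \frac{2 m}{u - \left(- \frac{3}{2} + 5 m\right)} = \frac{2 m}{\frac{3}{2} + u - 5 m}$)
$H{\left(-3 \right)} f{\left(-20,O{\left(-4 \right)} \right)} = 11 \cdot 4 \left(-4\right) \frac{1}{3 - -40 + 2 \left(-20\right)} = 11 \cdot 4 \left(-4\right) \frac{1}{3 + 40 - 40} = 11 \cdot 4 \left(-4\right) \frac{1}{3} = 11 \left(- \frac{16}{3}\right) = - \frac{176}{3}$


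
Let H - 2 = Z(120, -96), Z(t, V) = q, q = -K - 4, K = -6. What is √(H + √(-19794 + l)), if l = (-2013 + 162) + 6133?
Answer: √(4 + 2*I*√3878) ≈ 8.0191 + 7.7657*I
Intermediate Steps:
l = 4282 (l = -1851 + 6133 = 4282)
q = 2 (q = -1*(-6) - 4 = 6 - 4 = 2)
Z(t, V) = 2
H = 4 (H = 2 + 2 = 4)
√(H + √(-19794 + l)) = √(4 + √(-19794 + 4282)) = √(4 + √(-15512)) = √(4 + 2*I*√3878)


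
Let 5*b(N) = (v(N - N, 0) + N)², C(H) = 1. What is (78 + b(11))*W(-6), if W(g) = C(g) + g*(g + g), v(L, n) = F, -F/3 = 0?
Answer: 37303/5 ≈ 7460.6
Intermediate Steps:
F = 0 (F = -3*0 = 0)
v(L, n) = 0
W(g) = 1 + 2*g² (W(g) = 1 + g*(g + g) = 1 + g*(2*g) = 1 + 2*g²)
b(N) = N²/5 (b(N) = (0 + N)²/5 = N²/5)
(78 + b(11))*W(-6) = (78 + (⅕)*11²)*(1 + 2*(-6)²) = (78 + (⅕)*121)*(1 + 2*36) = (78 + 121/5)*(1 + 72) = (511/5)*73 = 37303/5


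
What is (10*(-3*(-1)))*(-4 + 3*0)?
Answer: -120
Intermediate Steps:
(10*(-3*(-1)))*(-4 + 3*0) = (10*3)*(-4 + 0) = 30*(-4) = -120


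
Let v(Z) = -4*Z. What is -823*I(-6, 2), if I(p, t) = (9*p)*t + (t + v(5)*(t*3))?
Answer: 185998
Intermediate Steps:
I(p, t) = -59*t + 9*p*t (I(p, t) = (9*p)*t + (t + (-4*5)*(t*3)) = 9*p*t + (t - 60*t) = 9*p*t - 59*t = -59*t + 9*p*t)
-823*I(-6, 2) = -1646*(-59 + 9*(-6)) = -1646*(-59 - 54) = -1646*(-113) = -823*(-226) = 185998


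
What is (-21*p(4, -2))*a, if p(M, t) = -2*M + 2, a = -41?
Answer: -5166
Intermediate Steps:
p(M, t) = 2 - 2*M
(-21*p(4, -2))*a = -21*(2 - 2*4)*(-41) = -21*(2 - 8)*(-41) = -21*(-6)*(-41) = 126*(-41) = -5166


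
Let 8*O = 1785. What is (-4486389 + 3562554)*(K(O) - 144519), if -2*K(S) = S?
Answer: 2137836411315/16 ≈ 1.3361e+11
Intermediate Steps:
O = 1785/8 (O = (⅛)*1785 = 1785/8 ≈ 223.13)
K(S) = -S/2
(-4486389 + 3562554)*(K(O) - 144519) = (-4486389 + 3562554)*(-½*1785/8 - 144519) = -923835*(-1785/16 - 144519) = -923835*(-2314089/16) = 2137836411315/16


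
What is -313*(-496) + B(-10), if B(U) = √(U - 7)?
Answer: 155248 + I*√17 ≈ 1.5525e+5 + 4.1231*I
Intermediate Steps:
B(U) = √(-7 + U)
-313*(-496) + B(-10) = -313*(-496) + √(-7 - 10) = 155248 + √(-17) = 155248 + I*√17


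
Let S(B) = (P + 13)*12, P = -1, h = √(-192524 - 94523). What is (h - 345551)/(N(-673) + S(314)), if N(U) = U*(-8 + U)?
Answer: -345551/458457 + I*√287047/458457 ≈ -0.75373 + 0.0011686*I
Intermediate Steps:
h = I*√287047 (h = √(-287047) = I*√287047 ≈ 535.77*I)
S(B) = 144 (S(B) = (-1 + 13)*12 = 12*12 = 144)
(h - 345551)/(N(-673) + S(314)) = (I*√287047 - 345551)/(-673*(-8 - 673) + 144) = (-345551 + I*√287047)/(-673*(-681) + 144) = (-345551 + I*√287047)/(458313 + 144) = (-345551 + I*√287047)/458457 = (-345551 + I*√287047)*(1/458457) = -345551/458457 + I*√287047/458457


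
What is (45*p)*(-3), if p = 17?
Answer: -2295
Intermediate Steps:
(45*p)*(-3) = (45*17)*(-3) = 765*(-3) = -2295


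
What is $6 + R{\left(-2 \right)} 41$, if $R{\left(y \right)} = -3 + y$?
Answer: $-199$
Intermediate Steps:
$6 + R{\left(-2 \right)} 41 = 6 + \left(-3 - 2\right) 41 = 6 - 205 = -199$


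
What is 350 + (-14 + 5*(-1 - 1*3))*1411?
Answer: -47624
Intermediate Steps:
350 + (-14 + 5*(-1 - 1*3))*1411 = 350 + (-14 + 5*(-1 - 3))*1411 = 350 + (-14 + 5*(-4))*1411 = 350 + (-14 - 20)*1411 = 350 - 34*1411 = 350 - 47974 = -47624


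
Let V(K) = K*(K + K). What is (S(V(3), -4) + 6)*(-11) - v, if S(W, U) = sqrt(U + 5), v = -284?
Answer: 207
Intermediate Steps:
V(K) = 2*K**2 (V(K) = K*(2*K) = 2*K**2)
S(W, U) = sqrt(5 + U)
(S(V(3), -4) + 6)*(-11) - v = (sqrt(5 - 4) + 6)*(-11) - 1*(-284) = (sqrt(1) + 6)*(-11) + 284 = (1 + 6)*(-11) + 284 = 7*(-11) + 284 = -77 + 284 = 207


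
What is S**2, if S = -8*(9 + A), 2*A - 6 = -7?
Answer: 4624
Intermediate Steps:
A = -1/2 (A = 3 + (1/2)*(-7) = 3 - 7/2 = -1/2 ≈ -0.50000)
S = -68 (S = -8*(9 - 1/2) = -8*17/2 = -68)
S**2 = (-68)**2 = 4624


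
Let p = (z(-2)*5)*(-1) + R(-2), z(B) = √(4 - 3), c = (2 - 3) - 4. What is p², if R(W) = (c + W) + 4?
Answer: 64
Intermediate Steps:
c = -5 (c = -1 - 4 = -5)
z(B) = 1 (z(B) = √1 = 1)
R(W) = -1 + W (R(W) = (-5 + W) + 4 = -1 + W)
p = -8 (p = (1*5)*(-1) + (-1 - 2) = 5*(-1) - 3 = -5 - 3 = -8)
p² = (-8)² = 64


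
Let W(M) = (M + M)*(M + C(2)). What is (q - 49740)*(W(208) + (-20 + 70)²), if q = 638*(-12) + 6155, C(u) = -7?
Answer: -4412669956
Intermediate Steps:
W(M) = 2*M*(-7 + M) (W(M) = (M + M)*(M - 7) = (2*M)*(-7 + M) = 2*M*(-7 + M))
q = -1501 (q = -7656 + 6155 = -1501)
(q - 49740)*(W(208) + (-20 + 70)²) = (-1501 - 49740)*(2*208*(-7 + 208) + (-20 + 70)²) = -51241*(2*208*201 + 50²) = -51241*(83616 + 2500) = -51241*86116 = -4412669956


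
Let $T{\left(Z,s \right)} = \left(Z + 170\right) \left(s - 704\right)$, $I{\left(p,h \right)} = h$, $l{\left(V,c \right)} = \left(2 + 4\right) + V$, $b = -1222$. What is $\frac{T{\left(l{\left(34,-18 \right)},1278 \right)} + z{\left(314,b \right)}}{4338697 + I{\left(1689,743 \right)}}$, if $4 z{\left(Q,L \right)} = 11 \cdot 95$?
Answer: $\frac{96641}{3471552} \approx 0.027838$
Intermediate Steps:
$l{\left(V,c \right)} = 6 + V$
$T{\left(Z,s \right)} = \left(-704 + s\right) \left(170 + Z\right)$ ($T{\left(Z,s \right)} = \left(170 + Z\right) \left(-704 + s\right) = \left(-704 + s\right) \left(170 + Z\right)$)
$z{\left(Q,L \right)} = \frac{1045}{4}$ ($z{\left(Q,L \right)} = \frac{11 \cdot 95}{4} = \frac{1}{4} \cdot 1045 = \frac{1045}{4}$)
$\frac{T{\left(l{\left(34,-18 \right)},1278 \right)} + z{\left(314,b \right)}}{4338697 + I{\left(1689,743 \right)}} = \frac{\left(-119680 - 704 \left(6 + 34\right) + 170 \cdot 1278 + \left(6 + 34\right) 1278\right) + \frac{1045}{4}}{4338697 + 743} = \frac{\left(-119680 - 28160 + 217260 + 40 \cdot 1278\right) + \frac{1045}{4}}{4339440} = \left(\left(-119680 - 28160 + 217260 + 51120\right) + \frac{1045}{4}\right) \frac{1}{4339440} = \left(120540 + \frac{1045}{4}\right) \frac{1}{4339440} = \frac{483205}{4} \cdot \frac{1}{4339440} = \frac{96641}{3471552}$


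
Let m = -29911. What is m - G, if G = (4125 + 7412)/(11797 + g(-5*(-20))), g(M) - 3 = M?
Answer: -355952437/11900 ≈ -29912.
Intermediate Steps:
g(M) = 3 + M
G = 11537/11900 (G = (4125 + 7412)/(11797 + (3 - 5*(-20))) = 11537/(11797 + (3 + 100)) = 11537/(11797 + 103) = 11537/11900 ≈ 0.96950)
m - G = -29911 - 1*11537/11900 = -29911 - 11537/11900 = -355952437/11900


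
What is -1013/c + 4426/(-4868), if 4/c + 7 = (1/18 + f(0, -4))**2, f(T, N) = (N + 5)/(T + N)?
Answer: 11118007787/6308928 ≈ 1762.3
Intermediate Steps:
f(T, N) = (5 + N)/(N + T)
c = -5184/9023 (c = 4/(-7 + (1/18 + (5 - 4)/(-4 + 0))**2) = 4/(-7 + (1/18 + 1/(-4))**2) = 4/(-7 + (1/18 - 1/4*1)**2) = 4/(-7 + (1/18 - 1/4)**2) = 4/(-7 + (-7/36)**2) = 4/(-7 + 49/1296) = 4/(-9023/1296) = 4*(-1296/9023) = -5184/9023 ≈ -0.57453)
-1013/c + 4426/(-4868) = -1013/(-5184/9023) + 4426/(-4868) = -1013*(-9023/5184) + 4426*(-1/4868) = 9140299/5184 - 2213/2434 = 11118007787/6308928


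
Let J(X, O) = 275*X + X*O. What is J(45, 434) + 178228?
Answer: 210133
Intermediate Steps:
J(X, O) = 275*X + O*X
J(45, 434) + 178228 = 45*(275 + 434) + 178228 = 45*709 + 178228 = 31905 + 178228 = 210133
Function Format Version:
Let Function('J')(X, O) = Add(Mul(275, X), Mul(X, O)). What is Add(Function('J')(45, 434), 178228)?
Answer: 210133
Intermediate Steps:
Function('J')(X, O) = Add(Mul(275, X), Mul(O, X))
Add(Function('J')(45, 434), 178228) = Add(Mul(45, Add(275, 434)), 178228) = Add(Mul(45, 709), 178228) = Add(31905, 178228) = 210133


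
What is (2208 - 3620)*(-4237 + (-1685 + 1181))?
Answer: 6694292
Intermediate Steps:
(2208 - 3620)*(-4237 + (-1685 + 1181)) = -1412*(-4237 - 504) = -1412*(-4741) = 6694292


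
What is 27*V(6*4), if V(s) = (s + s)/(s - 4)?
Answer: 324/5 ≈ 64.800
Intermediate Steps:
V(s) = 2*s/(-4 + s) (V(s) = (2*s)/(-4 + s) = 2*s/(-4 + s))
27*V(6*4) = 27*(2*(6*4)/(-4 + 6*4)) = 27*(2*24/(-4 + 24)) = 27*(2*24/20) = 27*(2*24*(1/20)) = 27*(12/5) = 324/5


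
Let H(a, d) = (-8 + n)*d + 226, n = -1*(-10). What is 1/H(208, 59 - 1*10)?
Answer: 1/324 ≈ 0.0030864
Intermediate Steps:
n = 10
H(a, d) = 226 + 2*d (H(a, d) = (-8 + 10)*d + 226 = 2*d + 226 = 226 + 2*d)
1/H(208, 59 - 1*10) = 1/(226 + 2*(59 - 1*10)) = 1/(226 + 2*(59 - 10)) = 1/(226 + 2*49) = 1/(226 + 98) = 1/324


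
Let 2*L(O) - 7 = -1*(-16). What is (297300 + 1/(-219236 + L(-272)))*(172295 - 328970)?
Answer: -20422725330084150/438449 ≈ -4.6579e+10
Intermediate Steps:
L(O) = 23/2 (L(O) = 7/2 + (-1*(-16))/2 = 7/2 + (½)*16 = 7/2 + 8 = 23/2)
(297300 + 1/(-219236 + L(-272)))*(172295 - 328970) = (297300 + 1/(-219236 + 23/2))*(172295 - 328970) = (297300 + 1/(-438449/2))*(-156675) = (297300 - 2/438449)*(-156675) = (130350887698/438449)*(-156675) = -20422725330084150/438449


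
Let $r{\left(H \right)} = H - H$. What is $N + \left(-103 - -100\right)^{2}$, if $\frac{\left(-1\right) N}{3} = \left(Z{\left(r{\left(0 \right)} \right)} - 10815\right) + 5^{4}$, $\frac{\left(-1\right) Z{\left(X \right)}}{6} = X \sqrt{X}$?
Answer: $30579$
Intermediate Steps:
$r{\left(H \right)} = 0$
$Z{\left(X \right)} = - 6 X^{\frac{3}{2}}$ ($Z{\left(X \right)} = - 6 X \sqrt{X} = - 6 X^{\frac{3}{2}}$)
$N = 30570$ ($N = - 3 \left(\left(- 6 \cdot 0^{\frac{3}{2}} - 10815\right) + 5^{4}\right) = - 3 \left(\left(\left(-6\right) 0 - 10815\right) + 625\right) = - 3 \left(\left(0 - 10815\right) + 625\right) = - 3 \left(-10815 + 625\right) = \left(-3\right) \left(-10190\right) = 30570$)
$N + \left(-103 - -100\right)^{2} = 30570 + \left(-103 - -100\right)^{2} = 30570 + \left(-103 + 100\right)^{2} = 30570 + \left(-3\right)^{2} = 30570 + 9 = 30579$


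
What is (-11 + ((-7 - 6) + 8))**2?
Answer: 256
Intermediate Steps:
(-11 + ((-7 - 6) + 8))**2 = (-11 + (-13 + 8))**2 = (-11 - 5)**2 = (-16)**2 = 256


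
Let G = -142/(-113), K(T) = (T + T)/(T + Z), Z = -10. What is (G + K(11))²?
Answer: 6906384/12769 ≈ 540.87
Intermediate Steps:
K(T) = 2*T/(-10 + T) (K(T) = (T + T)/(T - 10) = (2*T)/(-10 + T) = 2*T/(-10 + T))
G = 142/113 (G = -142*(-1/113) = 142/113 ≈ 1.2566)
(G + K(11))² = (142/113 + 2*11/(-10 + 11))² = (142/113 + 2*11/1)² = (142/113 + 2*11*1)² = (142/113 + 22)² = (2628/113)² = 6906384/12769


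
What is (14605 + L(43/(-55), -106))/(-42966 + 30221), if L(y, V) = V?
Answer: -14499/12745 ≈ -1.1376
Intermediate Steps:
(14605 + L(43/(-55), -106))/(-42966 + 30221) = (14605 - 106)/(-42966 + 30221) = 14499/(-12745) = 14499*(-1/12745) = -14499/12745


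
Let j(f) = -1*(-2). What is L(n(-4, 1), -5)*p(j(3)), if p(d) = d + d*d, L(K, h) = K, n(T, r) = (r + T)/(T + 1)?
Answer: 6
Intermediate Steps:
j(f) = 2
n(T, r) = (T + r)/(1 + T)
p(d) = d + d²
L(n(-4, 1), -5)*p(j(3)) = ((-4 + 1)/(1 - 4))*(2*(1 + 2)) = (-3/(-3))*(2*3) = -⅓*(-3)*6 = 1*6 = 6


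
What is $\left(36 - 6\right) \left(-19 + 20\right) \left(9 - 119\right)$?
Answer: $-3300$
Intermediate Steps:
$\left(36 - 6\right) \left(-19 + 20\right) \left(9 - 119\right) = 30 \cdot 1 \left(-110\right) = 30 \left(-110\right) = -3300$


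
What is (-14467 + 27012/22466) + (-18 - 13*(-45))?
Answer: -156125194/11233 ≈ -13899.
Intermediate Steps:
(-14467 + 27012/22466) + (-18 - 13*(-45)) = (-14467 + 27012*(1/22466)) + (-18 + 585) = (-14467 + 13506/11233) + 567 = -162494305/11233 + 567 = -156125194/11233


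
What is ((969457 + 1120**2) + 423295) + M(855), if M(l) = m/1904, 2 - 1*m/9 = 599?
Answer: 5040172035/1904 ≈ 2.6471e+6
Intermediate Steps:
m = -5373 (m = 18 - 9*599 = 18 - 5391 = -5373)
M(l) = -5373/1904
((969457 + 1120**2) + 423295) + M(855) = ((969457 + 1120**2) + 423295) - 5373/1904 = ((969457 + 1254400) + 423295) - 5373/1904 = (2223857 + 423295) - 5373/1904 = 2647152 - 5373/1904 = 5040172035/1904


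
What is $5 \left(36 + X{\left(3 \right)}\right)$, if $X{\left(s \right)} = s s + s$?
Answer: $240$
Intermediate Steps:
$X{\left(s \right)} = s + s^{2}$ ($X{\left(s \right)} = s^{2} + s = s + s^{2}$)
$5 \left(36 + X{\left(3 \right)}\right) = 5 \left(36 + 3 \left(1 + 3\right)\right) = 5 \left(36 + 3 \cdot 4\right) = 5 \left(36 + 12\right) = 5 \cdot 48 = 240$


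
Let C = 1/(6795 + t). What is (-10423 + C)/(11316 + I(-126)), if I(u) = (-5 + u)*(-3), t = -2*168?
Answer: -67322156/75628431 ≈ -0.89017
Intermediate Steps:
t = -336
C = 1/6459 (C = 1/(6795 - 336) = 1/6459 ≈ 0.00015482)
I(u) = 15 - 3*u
(-10423 + C)/(11316 + I(-126)) = (-10423 + 1/6459)/(11316 + (15 - 3*(-126))) = -67322156/(6459*(11316 + (15 + 378))) = -67322156/(6459*(11316 + 393)) = -67322156/6459/11709 = -67322156/6459*1/11709 = -67322156/75628431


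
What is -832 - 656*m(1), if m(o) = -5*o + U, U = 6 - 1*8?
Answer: 3760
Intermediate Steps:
U = -2 (U = 6 - 8 = -2)
m(o) = -2 - 5*o (m(o) = -5*o - 2 = -2 - 5*o)
-832 - 656*m(1) = -832 - 656*(-2 - 5*1) = -832 - 656*(-2 - 5) = -832 - 656*(-7) = -832 + 4592 = 3760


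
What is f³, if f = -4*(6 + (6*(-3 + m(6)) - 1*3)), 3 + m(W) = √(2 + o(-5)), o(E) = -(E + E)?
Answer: 5037120 - 2840832*√3 ≈ 1.1665e+5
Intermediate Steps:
o(E) = -2*E
m(W) = -3 + 2*√3 (m(W) = -3 + √(2 - 2*(-5)) = -3 + √(2 + 10) = -3 + √12 = -3 + 2*√3)
f = 132 - 48*√3 (f = -4*(6 + (6*(-3 + (-3 + 2*√3)) - 1*3)) = -4*(6 + (6*(-6 + 2*√3) - 3)) = -4*(6 + ((-36 + 12*√3) - 3)) = -4*(6 + (-39 + 12*√3)) = -4*(-33 + 12*√3) = 132 - 48*√3 ≈ 48.862)
f³ = (132 - 48*√3)³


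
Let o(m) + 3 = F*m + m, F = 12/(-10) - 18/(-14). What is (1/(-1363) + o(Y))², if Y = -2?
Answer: 60879640644/2275767025 ≈ 26.751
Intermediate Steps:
F = 3/35 (F = 12*(-⅒) - 18*(-1/14) = -6/5 + 9/7 = 3/35 ≈ 0.085714)
o(m) = -3 + 38*m/35 (o(m) = -3 + (3*m/35 + m) = -3 + 38*m/35)
(1/(-1363) + o(Y))² = (1/(-1363) + (-3 + (38/35)*(-2)))² = (-1/1363 + (-3 - 76/35))² = (-1/1363 - 181/35)² = (-246738/47705)² = 60879640644/2275767025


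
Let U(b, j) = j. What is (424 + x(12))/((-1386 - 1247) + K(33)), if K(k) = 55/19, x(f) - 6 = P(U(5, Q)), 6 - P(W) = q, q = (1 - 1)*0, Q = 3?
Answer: -2071/12493 ≈ -0.16577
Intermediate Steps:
q = 0 (q = 0*0 = 0)
P(W) = 6 (P(W) = 6 - 1*0 = 6 + 0 = 6)
x(f) = 12 (x(f) = 6 + 6 = 12)
K(k) = 55/19 (K(k) = 55*(1/19) = 55/19)
(424 + x(12))/((-1386 - 1247) + K(33)) = (424 + 12)/((-1386 - 1247) + 55/19) = 436/(-2633 + 55/19) = 436/(-49972/19) = 436*(-19/49972) = -2071/12493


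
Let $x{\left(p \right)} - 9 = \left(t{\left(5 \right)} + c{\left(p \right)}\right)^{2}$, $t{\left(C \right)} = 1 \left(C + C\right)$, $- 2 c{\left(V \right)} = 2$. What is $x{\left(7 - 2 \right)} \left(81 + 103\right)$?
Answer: $16560$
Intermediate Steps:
$c{\left(V \right)} = -1$ ($c{\left(V \right)} = \left(- \frac{1}{2}\right) 2 = -1$)
$t{\left(C \right)} = 2 C$ ($t{\left(C \right)} = 1 \cdot 2 C = 2 C$)
$x{\left(p \right)} = 90$ ($x{\left(p \right)} = 9 + \left(2 \cdot 5 - 1\right)^{2} = 9 + \left(10 - 1\right)^{2} = 9 + 9^{2} = 9 + 81 = 90$)
$x{\left(7 - 2 \right)} \left(81 + 103\right) = 90 \left(81 + 103\right) = 90 \cdot 184 = 16560$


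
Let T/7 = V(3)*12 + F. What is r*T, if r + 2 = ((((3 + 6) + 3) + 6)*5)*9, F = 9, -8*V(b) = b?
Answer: 25452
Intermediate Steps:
V(b) = -b/8
r = 808 (r = -2 + ((((3 + 6) + 3) + 6)*5)*9 = -2 + (((9 + 3) + 6)*5)*9 = -2 + ((12 + 6)*5)*9 = -2 + (18*5)*9 = -2 + 90*9 = -2 + 810 = 808)
T = 63/2 (T = 7*(-1/8*3*12 + 9) = 7*(-3/8*12 + 9) = 7*(-9/2 + 9) = 7*(9/2) = 63/2 ≈ 31.500)
r*T = 808*(63/2) = 25452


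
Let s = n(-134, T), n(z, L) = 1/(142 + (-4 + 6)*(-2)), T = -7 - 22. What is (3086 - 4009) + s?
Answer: -127373/138 ≈ -922.99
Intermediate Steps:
T = -29
n(z, L) = 1/138 (n(z, L) = 1/(142 + 2*(-2)) = 1/(142 - 4) = 1/138)
s = 1/138 ≈ 0.0072464
(3086 - 4009) + s = (3086 - 4009) + 1/138 = -923 + 1/138 = -127373/138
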